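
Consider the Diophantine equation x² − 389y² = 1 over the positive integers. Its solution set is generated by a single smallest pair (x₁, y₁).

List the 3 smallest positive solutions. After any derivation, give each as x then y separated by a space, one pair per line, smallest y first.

3287049 166660
21609382256801 1095639172680
142062196675667653449 7202839293837075980

√389 → a₀=19, period (1,2,1,1,1,1,2,1,38); ℓ=9 odd so k=17
i=0: a=19 ⇒ p=19, q=1
i=1: a=1 ⇒ p=20, q=1
i=2: a=2 ⇒ p=59, q=3
i=3: a=1 ⇒ p=79, q=4
i=4: a=1 ⇒ p=138, q=7
i=5: a=1 ⇒ p=217, q=11
i=6: a=1 ⇒ p=355, q=18
i=7: a=2 ⇒ p=927, q=47
…
i=10: a=1 ⇒ p=50925, q=2582
…
i=12: a=1 ⇒ p=202418, q=10263
i=13: a=1 ⇒ p=353911, q=17944
i=14: a=1 ⇒ p=556329, q=28207
i=15: a=1 ⇒ p=910240, q=46151
i=16: a=2 ⇒ p=2376809, q=120509
i=17: a=1 ⇒ p=3287049, q=166660
→ (3287049, 166660).  Check: 3287049²=10804691128401, 389·166660²=10804691128400, difference 1.
n=2: (3287049,166660)∘(3287049,166660) = (3287049·3287049+389·166660·166660, 3287049·166660+166660·3287049) = (21609382256801,1095639172680)
n=3: (21609382256801,1095639172680)∘(3287049,166660) = (3287049·21609382256801+389·166660·1095639172680, 3287049·1095639172680+166660·21609382256801) = (142062196675667653449,7202839293837075980)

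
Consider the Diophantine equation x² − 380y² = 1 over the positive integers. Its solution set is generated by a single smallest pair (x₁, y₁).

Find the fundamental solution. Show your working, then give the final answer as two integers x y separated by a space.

39 2

√380 → a₀=19, period (2,38); ℓ=2 even so k=1
i=0: a=19 ⇒ p=19, q=1
i=1: a=2 ⇒ p=39, q=2
fundamental: x₁=39, y₁=2  (since 1521 − 380·4 = 1)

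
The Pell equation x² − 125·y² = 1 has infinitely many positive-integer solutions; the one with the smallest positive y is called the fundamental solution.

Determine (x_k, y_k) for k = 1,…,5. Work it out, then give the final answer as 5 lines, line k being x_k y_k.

[11; 5,1,1,5,22] for √125; ℓ=5 ⇒ convergent index 9
k=0  a_k=11  p_k/q_k = 11/1
k=1  a_k=5  p_k/q_k = 56/5
…
k=4  a_k=5  p_k/q_k = 682/61
k=5  a_k=22  p_k/q_k = 15127/1353
k=6  a_k=5  p_k/q_k = 76317/6826
k=7  a_k=1  p_k/q_k = 91444/8179
k=8  a_k=1  p_k/q_k = 167761/15005
k=9  a_k=5  p_k/q_k = 930249/83204
(x₁, y₁) = (930249, 83204);  930249² − 125·83204² = 1 ✓
k=2:  x_2 = 930249·930249+125·83204·83204 = 1730726404001,  y_2 = 930249·83204+83204·930249 = 154800875592
k=3:  x_3 = 930249·1730726404001+125·83204·154800875592 = 3220013013190122249,  y_3 = 930249·154800875592+83204·1730726404001 = 288006719437081612
k=4:  x_4 = 930249·3220013013190122249+125·83204·288006719437081612 = 5990827771012465337616001,  y_4 = 930249·288006719437081612+83204·3220013013190122249 = 535835925499096664087184
k=5:  x_5 = 930249·5990827771012465337616001+125·83204·535835925499096664087184 = 11145923086309929722690704506249,  y_5 = 930249·535835925499096664087184+83204·5990827771012465337616001 = 996921667718930338621440576020

930249 83204
1730726404001 154800875592
3220013013190122249 288006719437081612
5990827771012465337616001 535835925499096664087184
11145923086309929722690704506249 996921667718930338621440576020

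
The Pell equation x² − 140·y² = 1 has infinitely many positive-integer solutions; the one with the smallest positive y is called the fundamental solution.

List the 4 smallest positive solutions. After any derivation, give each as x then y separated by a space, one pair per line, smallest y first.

√140 = [11; 1,4,1,22, …], period ℓ=4 (even) → k=3
i=0: a=11 ⇒ p=11, q=1
i=1: a=1 ⇒ p=12, q=1
i=2: a=4 ⇒ p=59, q=5
i=3: a=1 ⇒ p=71, q=6
→ (71, 6).  Check: 71²=5041, 140·6²=5040, difference 1.
(x_2, y_2) = (71·71 + 140·6·6, 71·6 + 6·71) = (10081, 852)
(x_3, y_3) = (71·10081 + 140·6·852, 71·852 + 6·10081) = (1431431, 120978)
(x_4, y_4) = (71·1431431 + 140·6·120978, 71·120978 + 6·1431431) = (203253121, 17178024)

71 6
10081 852
1431431 120978
203253121 17178024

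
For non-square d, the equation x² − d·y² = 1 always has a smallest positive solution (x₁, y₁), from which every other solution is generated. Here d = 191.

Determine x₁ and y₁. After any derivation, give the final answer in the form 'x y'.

[13; 1,4,1,1,3,…,4,1,26] for √191; ℓ=16 ⇒ convergent index 15
a_0=13:  p_0=13·1+0=13,  q_0=13·0+1=1
…
a_2=4:  p_2=4·14+13=69,  q_2=4·1+1=5
…
a_5=3:  p_5=3·152+83=539,  q_5=3·11+6=39
…
a_10=2:  p_10=2·83433+40217=207083,  q_10=2·6037+2910=14984
…
a_13=1:  p_13=1·911765+704682=1616447,  q_13=1·65973+50989=116962
a_14=4:  p_14=4·1616447+911765=7377553,  q_14=4·116962+65973=533821
a_15=1:  p_15=1·7377553+1616447=8994000,  q_15=1·533821+116962=650783
(x₁, y₁) = (8994000, 650783);  8994000² − 191·650783² = 1 ✓

8994000 650783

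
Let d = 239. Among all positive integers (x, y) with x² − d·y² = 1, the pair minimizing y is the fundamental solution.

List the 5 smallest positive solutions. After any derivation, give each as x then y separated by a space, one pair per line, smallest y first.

d=239: √d = [15; 2,5,1,2,4,15,4,2,1,5,2,30] (ℓ=12, even), read p_11/q_11
a_0=15:  p_0=15·1+0=15,  q_0=15·0+1=1
…
a_4=2:  p_4=2·201+170=572,  q_4=2·13+11=37
a_5=4:  p_5=4·572+201=2489,  q_5=4·37+13=161
…
a_9=1:  p_9=1·346141+154117=500258,  q_9=1·22390+9969=32359
a_10=5:  p_10=5·500258+346141=2847431,  q_10=5·32359+22390=184185
a_11=2:  p_11=2·2847431+500258=6195120,  q_11=2·184185+32359=400729
(x₁, y₁) = (6195120, 400729);  6195120² − 239·400729² = 1 ✓
k=2:  x_2 = 6195120·6195120+239·400729·400729 = 76759023628799,  y_2 = 6195120·400729+400729·6195120 = 4965128484960
k=3:  x_3 = 6195120·76759023628799+239·400729·4965128484960 = 951062724926484326640,  y_3 = 6195120·4965128484960+400729·76759023628799 = 61519133559490389671
k=4:  x_4 = 6195120·951062724926484326640+239·400729·61519133559490389671 = 11783895416893046404284364801,  y_4 = 6195120·61519133559490389671+400729·951062724926484326640 = 762236829394135240588726080
k=5:  x_5 = 6195120·11783895416893046404284364801+239·400729·762236829394135240588726080 = 146005292350203948217495381647615600,  y_5 = 6195120·762236829394135240588726080+400729·11783895416893046404284364801 = 9444297253032328704218497935069529

6195120 400729
76759023628799 4965128484960
951062724926484326640 61519133559490389671
11783895416893046404284364801 762236829394135240588726080
146005292350203948217495381647615600 9444297253032328704218497935069529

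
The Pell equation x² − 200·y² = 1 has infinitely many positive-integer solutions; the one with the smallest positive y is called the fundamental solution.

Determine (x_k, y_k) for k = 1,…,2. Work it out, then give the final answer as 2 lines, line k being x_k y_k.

√200 = [14; 7,28, …], period ℓ=2 (even) → k=1
step 0: (14, 1)  from 14·(1,0) + (0,1)
step 1: (99, 7)  from 7·(14,1) + (1,0)
fundamental: x₁=99, y₁=7  (since 9801 − 200·49 = 1)
n=2: (99,7)∘(99,7) = (99·99+200·7·7, 99·7+7·99) = (19601,1386)

99 7
19601 1386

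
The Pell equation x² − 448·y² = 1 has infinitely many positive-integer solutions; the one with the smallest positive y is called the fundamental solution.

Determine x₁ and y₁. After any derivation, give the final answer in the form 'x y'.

√448 → a₀=21, period (6,42); ℓ=2 even so k=1
step 0: (21, 1)  from 21·(1,0) + (0,1)
step 1: (127, 6)  from 6·(21,1) + (1,0)
→ (127, 6).  Check: 127²=16129, 448·6²=16128, difference 1.

127 6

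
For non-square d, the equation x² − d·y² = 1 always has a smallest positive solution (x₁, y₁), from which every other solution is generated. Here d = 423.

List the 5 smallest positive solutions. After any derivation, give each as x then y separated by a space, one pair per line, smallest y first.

√423 → a₀=20, period (1,1,3,4,3,1,1,40); ℓ=8 even so k=7
a_0=20:  p_0=20·1+0=20,  q_0=20·0+1=1
…
a_5=3:  p_5=3·617+144=1995,  q_5=3·30+7=97
a_6=1:  p_6=1·1995+617=2612,  q_6=1·97+30=127
a_7=1:  p_7=1·2612+1995=4607,  q_7=1·127+97=224
fundamental: x₁=4607, y₁=224  (since 21224449 − 423·50176 = 1)
(4607+224√423)^2 = 42448897 + 2063936√423
(4607+224√423)^3 = 391124132351 + 19017106080√423
(4607+224√423)^4 = 3603817713033217 + 175223613357184√423
(4607+224√423)^5 = 33205576016763929087 + 1614510354455987296√423

4607 224
42448897 2063936
391124132351 19017106080
3603817713033217 175223613357184
33205576016763929087 1614510354455987296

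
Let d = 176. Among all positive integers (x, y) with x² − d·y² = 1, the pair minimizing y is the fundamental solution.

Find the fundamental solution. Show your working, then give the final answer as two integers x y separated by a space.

199 15

√176 → a₀=13, period (3,1,3,26); ℓ=4 even so k=3
k=0  a_k=13  p_k/q_k = 13/1
…
k=2  a_k=1  p_k/q_k = 53/4
k=3  a_k=3  p_k/q_k = 199/15
fundamental: x₁=199, y₁=15  (since 39601 − 176·225 = 1)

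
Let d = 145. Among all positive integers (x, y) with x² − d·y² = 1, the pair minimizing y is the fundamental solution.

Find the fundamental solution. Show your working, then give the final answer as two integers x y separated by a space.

√145 = [12; 24, …], period ℓ=1 (odd) → k=1
a_0=12:  p_0=12·1+0=12,  q_0=12·0+1=1
a_1=24:  p_1=24·12+1=289,  q_1=24·1+0=24
(x₁, y₁) = (289, 24);  289² − 145·24² = 1 ✓

289 24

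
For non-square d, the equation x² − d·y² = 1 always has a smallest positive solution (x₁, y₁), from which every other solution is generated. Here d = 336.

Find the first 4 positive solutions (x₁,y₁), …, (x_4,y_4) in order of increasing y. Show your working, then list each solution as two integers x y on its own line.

55 3
6049 330
665335 36297
73180801 3992340

d=336: √d = [18; 3,36] (ℓ=2, even), read p_1/q_1
i=0: a=18 ⇒ p=18, q=1
i=1: a=3 ⇒ p=55, q=3
→ (55, 3).  Check: 55²=3025, 336·3²=3024, difference 1.
n=2: (55,3)∘(55,3) = (55·55+336·3·3, 55·3+3·55) = (6049,330)
n=3: (6049,330)∘(55,3) = (55·6049+336·3·330, 55·330+3·6049) = (665335,36297)
n=4: (665335,36297)∘(55,3) = (55·665335+336·3·36297, 55·36297+3·665335) = (73180801,3992340)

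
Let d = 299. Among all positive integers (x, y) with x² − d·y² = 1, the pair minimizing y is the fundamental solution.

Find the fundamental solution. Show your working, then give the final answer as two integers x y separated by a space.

d=299: √d = [17; 3,2,3,34] (ℓ=4, even), read p_3/q_3
i=0: a=17 ⇒ p=17, q=1
…
i=2: a=2 ⇒ p=121, q=7
i=3: a=3 ⇒ p=415, q=24
(x₁, y₁) = (415, 24);  415² − 299·24² = 1 ✓

415 24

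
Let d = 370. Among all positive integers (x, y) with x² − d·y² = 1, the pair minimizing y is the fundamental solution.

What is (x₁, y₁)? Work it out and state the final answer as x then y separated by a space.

213859 11118

√370 → a₀=19, period (4,4,38); ℓ=3 odd so k=5
step 0: (19, 1)  from 19·(1,0) + (0,1)
step 1: (77, 4)  from 4·(19,1) + (1,0)
step 2: (327, 17)  from 4·(77,4) + (19,1)
…
step 4: (50339, 2617)  from 4·(12503,650) + (327,17)
step 5: (213859, 11118)  from 4·(50339,2617) + (12503,650)
(x₁, y₁) = (213859, 11118);  213859² − 370·11118² = 1 ✓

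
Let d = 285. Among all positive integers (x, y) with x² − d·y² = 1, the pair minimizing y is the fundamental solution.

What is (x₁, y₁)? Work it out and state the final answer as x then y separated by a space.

d=285: √d = [16; 1,7,2,7,1,32] (ℓ=6, even), read p_5/q_5
a_0=16:  p_0=16·1+0=16,  q_0=16·0+1=1
a_1=1:  p_1=1·16+1=17,  q_1=1·1+0=1
…
a_3=2:  p_3=2·135+17=287,  q_3=2·8+1=17
a_4=7:  p_4=7·287+135=2144,  q_4=7·17+8=127
a_5=1:  p_5=1·2144+287=2431,  q_5=1·127+17=144
(x₁, y₁) = (2431, 144);  2431² − 285·144² = 1 ✓

2431 144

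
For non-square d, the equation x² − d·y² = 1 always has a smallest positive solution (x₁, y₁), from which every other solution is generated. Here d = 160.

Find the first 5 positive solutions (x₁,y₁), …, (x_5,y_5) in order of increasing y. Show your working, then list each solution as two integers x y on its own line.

721 57
1039681 82194
1499219281 118523691
2161873163521 170911080228
3117419602578001 246453659165085

√160 → a₀=12, period (1,1,1,5,1,1,1,24); ℓ=8 even so k=7
step 0: (12, 1)  from 12·(1,0) + (0,1)
step 1: (13, 1)  from 1·(12,1) + (1,0)
…
step 3: (38, 3)  from 1·(25,2) + (13,1)
step 4: (215, 17)  from 5·(38,3) + (25,2)
step 5: (253, 20)  from 1·(215,17) + (38,3)
step 6: (468, 37)  from 1·(253,20) + (215,17)
step 7: (721, 57)  from 1·(468,37) + (253,20)
(x₁, y₁) = (721, 57);  721² − 160·57² = 1 ✓
(721+57√160)^2 = 1039681 + 82194√160
(721+57√160)^3 = 1499219281 + 118523691√160
(721+57√160)^4 = 2161873163521 + 170911080228√160
(721+57√160)^5 = 3117419602578001 + 246453659165085√160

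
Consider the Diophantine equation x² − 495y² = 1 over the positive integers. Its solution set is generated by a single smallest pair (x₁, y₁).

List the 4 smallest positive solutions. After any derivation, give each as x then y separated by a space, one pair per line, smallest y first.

d=495: √d = [22; 4,44] (ℓ=2, even), read p_1/q_1
i=0: a=22 ⇒ p=22, q=1
i=1: a=4 ⇒ p=89, q=4
fundamental: x₁=89, y₁=4  (since 7921 − 495·16 = 1)
(89+4√495)^2 = 15841 + 712√495
(89+4√495)^3 = 2819609 + 126732√495
(89+4√495)^4 = 501874561 + 22557584√495

89 4
15841 712
2819609 126732
501874561 22557584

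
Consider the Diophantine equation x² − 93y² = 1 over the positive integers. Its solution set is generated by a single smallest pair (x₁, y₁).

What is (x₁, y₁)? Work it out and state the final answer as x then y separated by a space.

12151 1260

√93 → a₀=9, period (1,1,1,4,6,4,1,1,1,18); ℓ=10 even so k=9
k=0  a_k=9  p_k/q_k = 9/1
…
k=2  a_k=1  p_k/q_k = 19/2
…
k=8  a_k=1  p_k/q_k = 7821/811
k=9  a_k=1  p_k/q_k = 12151/1260
(x₁, y₁) = (12151, 1260);  12151² − 93·1260² = 1 ✓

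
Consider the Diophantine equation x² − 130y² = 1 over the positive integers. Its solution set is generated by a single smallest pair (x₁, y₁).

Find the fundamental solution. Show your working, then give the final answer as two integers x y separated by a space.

√130 → a₀=11, period (2,2,22); ℓ=3 odd so k=5
a_0=11:  p_0=11·1+0=11,  q_0=11·0+1=1
a_1=2:  p_1=2·11+1=23,  q_1=2·1+0=2
…
a_3=22:  p_3=22·57+23=1277,  q_3=22·5+2=112
a_4=2:  p_4=2·1277+57=2611,  q_4=2·112+5=229
a_5=2:  p_5=2·2611+1277=6499,  q_5=2·229+112=570
(x₁, y₁) = (6499, 570);  6499² − 130·570² = 1 ✓

6499 570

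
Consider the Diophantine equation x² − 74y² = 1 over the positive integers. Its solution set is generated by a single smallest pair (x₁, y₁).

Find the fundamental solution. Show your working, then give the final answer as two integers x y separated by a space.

3699 430

d=74: √d = [8; 1,1,1,1,16] (ℓ=5, odd), read p_9/q_9
a_0=8:  p_0=8·1+0=8,  q_0=8·0+1=1
…
a_2=1:  p_2=1·9+8=17,  q_2=1·1+1=2
a_3=1:  p_3=1·17+9=26,  q_3=1·2+1=3
a_4=1:  p_4=1·26+17=43,  q_4=1·3+2=5
…
a_6=1:  p_6=1·714+43=757,  q_6=1·83+5=88
a_7=1:  p_7=1·757+714=1471,  q_7=1·88+83=171
a_8=1:  p_8=1·1471+757=2228,  q_8=1·171+88=259
a_9=1:  p_9=1·2228+1471=3699,  q_9=1·259+171=430
→ (3699, 430).  Check: 3699²=13682601, 74·430²=13682600, difference 1.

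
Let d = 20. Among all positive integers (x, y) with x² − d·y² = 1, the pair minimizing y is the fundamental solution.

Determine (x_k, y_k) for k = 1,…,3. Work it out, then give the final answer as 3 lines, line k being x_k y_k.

[4; 2,8] for √20; ℓ=2 ⇒ convergent index 1
i=0: a=4 ⇒ p=4, q=1
i=1: a=2 ⇒ p=9, q=2
(x₁, y₁) = (9, 2);  9² − 20·2² = 1 ✓
n=2: (9,2)∘(9,2) = (9·9+20·2·2, 9·2+2·9) = (161,36)
n=3: (161,36)∘(9,2) = (9·161+20·2·36, 9·36+2·161) = (2889,646)

9 2
161 36
2889 646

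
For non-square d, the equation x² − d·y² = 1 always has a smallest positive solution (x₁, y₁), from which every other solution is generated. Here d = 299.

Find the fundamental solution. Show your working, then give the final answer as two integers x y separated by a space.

415 24

√299 = [17; 3,2,3,34, …], period ℓ=4 (even) → k=3
k=0  a_k=17  p_k/q_k = 17/1
k=1  a_k=3  p_k/q_k = 52/3
k=2  a_k=2  p_k/q_k = 121/7
k=3  a_k=3  p_k/q_k = 415/24
→ (415, 24).  Check: 415²=172225, 299·24²=172224, difference 1.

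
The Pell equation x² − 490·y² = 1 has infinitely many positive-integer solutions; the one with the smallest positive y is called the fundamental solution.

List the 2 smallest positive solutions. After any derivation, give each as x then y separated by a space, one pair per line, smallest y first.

1039681 46968
2161873163521 97663474416

√490 = [22; 7,2,1,4,4,4,1,2,7,44, …], period ℓ=10 (even) → k=9
i=0: a=22 ⇒ p=22, q=1
i=1: a=7 ⇒ p=155, q=7
…
i=6: a=4 ⇒ p=40708, q=1839
i=7: a=1 ⇒ p=50315, q=2273
i=8: a=2 ⇒ p=141338, q=6385
i=9: a=7 ⇒ p=1039681, q=46968
fundamental: x₁=1039681, y₁=46968  (since 1080936581761 − 490·2205993024 = 1)
(1039681+46968√490)^2 = 2161873163521 + 97663474416√490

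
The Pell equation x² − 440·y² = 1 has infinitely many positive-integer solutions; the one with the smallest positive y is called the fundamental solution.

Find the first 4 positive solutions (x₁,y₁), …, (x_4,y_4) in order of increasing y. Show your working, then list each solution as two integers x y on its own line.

21 1
881 42
36981 1763
1552321 74004

[20; 1,40] for √440; ℓ=2 ⇒ convergent index 1
k=0  a_k=20  p_k/q_k = 20/1
k=1  a_k=1  p_k/q_k = 21/1
fundamental: x₁=21, y₁=1  (since 441 − 440·1 = 1)
(21+1√440)^2 = 881 + 42√440
(21+1√440)^3 = 36981 + 1763√440
(21+1√440)^4 = 1552321 + 74004√440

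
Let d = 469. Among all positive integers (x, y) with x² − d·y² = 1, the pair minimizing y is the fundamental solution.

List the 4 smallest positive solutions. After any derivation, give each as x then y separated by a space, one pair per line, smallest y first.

137215 6336
37655912449 1738788480
10333912053241855 477175722560064
2835935484733506355201 130951333540419575040

d=469: √d = [21; 1,1,1,10,6,10,1,1,1,42] (ℓ=10, even), read p_9/q_9
a_0=21:  p_0=21·1+0=21,  q_0=21·0+1=1
a_1=1:  p_1=1·21+1=22,  q_1=1·1+0=1
a_2=1:  p_2=1·22+21=43,  q_2=1·1+1=2
a_3=1:  p_3=1·43+22=65,  q_3=1·2+1=3
a_4=10:  p_4=10·65+43=693,  q_4=10·3+2=32
…
a_7=1:  p_7=1·42923+4223=47146,  q_7=1·1982+195=2177
a_8=1:  p_8=1·47146+42923=90069,  q_8=1·2177+1982=4159
a_9=1:  p_9=1·90069+47146=137215,  q_9=1·4159+2177=6336
(x₁, y₁) = (137215, 6336);  137215² − 469·6336² = 1 ✓
k=2:  x_2 = 137215·137215+469·6336·6336 = 37655912449,  y_2 = 137215·6336+6336·137215 = 1738788480
k=3:  x_3 = 137215·37655912449+469·6336·1738788480 = 10333912053241855,  y_3 = 137215·1738788480+6336·37655912449 = 477175722560064
k=4:  x_4 = 137215·10333912053241855+469·6336·477175722560064 = 2835935484733506355201,  y_4 = 137215·477175722560064+6336·10333912053241855 = 130951333540419575040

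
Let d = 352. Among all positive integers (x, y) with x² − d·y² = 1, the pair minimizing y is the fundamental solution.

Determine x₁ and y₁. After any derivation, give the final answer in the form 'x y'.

77617 4137

[18; 1,3,5,9,5,3,1,36] for √352; ℓ=8 ⇒ convergent index 7
step 0: (18, 1)  from 18·(1,0) + (0,1)
…
step 3: (394, 21)  from 5·(75,4) + (19,1)
…
step 5: (18499, 986)  from 5·(3621,193) + (394,21)
step 6: (59118, 3151)  from 3·(18499,986) + (3621,193)
step 7: (77617, 4137)  from 1·(59118,3151) + (18499,986)
fundamental: x₁=77617, y₁=4137  (since 6024398689 − 352·17114769 = 1)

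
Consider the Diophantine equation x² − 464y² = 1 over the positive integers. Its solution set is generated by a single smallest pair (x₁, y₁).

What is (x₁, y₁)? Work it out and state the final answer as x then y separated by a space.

9801 455

√464 = [21; 1,1,5,1,1,1,5,1,1,42, …], period ℓ=10 (even) → k=9
i=0: a=21 ⇒ p=21, q=1
…
i=2: a=1 ⇒ p=43, q=2
…
i=6: a=1 ⇒ p=797, q=37
…
i=8: a=1 ⇒ p=5299, q=246
i=9: a=1 ⇒ p=9801, q=455
→ (9801, 455).  Check: 9801²=96059601, 464·455²=96059600, difference 1.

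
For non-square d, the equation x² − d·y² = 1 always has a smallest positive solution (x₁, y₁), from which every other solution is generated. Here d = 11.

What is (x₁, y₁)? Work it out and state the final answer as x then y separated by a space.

[3; 3,6] for √11; ℓ=2 ⇒ convergent index 1
i=0: a=3 ⇒ p=3, q=1
i=1: a=3 ⇒ p=10, q=3
fundamental: x₁=10, y₁=3  (since 100 − 11·9 = 1)

10 3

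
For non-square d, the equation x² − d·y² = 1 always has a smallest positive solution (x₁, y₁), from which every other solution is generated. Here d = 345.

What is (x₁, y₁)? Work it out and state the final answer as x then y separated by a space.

6761 364

√345 = [18; 1,1,2,1,6,1,2,1,1,36, …], period ℓ=10 (even) → k=9
step 0: (18, 1)  from 18·(1,0) + (0,1)
…
step 2: (37, 2)  from 1·(19,1) + (18,1)
…
step 4: (130, 7)  from 1·(93,5) + (37,2)
…
step 7: (2879, 155)  from 2·(1003,54) + (873,47)
step 8: (3882, 209)  from 1·(2879,155) + (1003,54)
step 9: (6761, 364)  from 1·(3882,209) + (2879,155)
(x₁, y₁) = (6761, 364);  6761² − 345·364² = 1 ✓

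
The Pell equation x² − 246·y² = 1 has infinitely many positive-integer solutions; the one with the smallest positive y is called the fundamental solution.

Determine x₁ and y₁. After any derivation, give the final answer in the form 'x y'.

88805 5662

[15; 1,2,5,1,14,1,5,2,1,30] for √246; ℓ=10 ⇒ convergent index 9
a_0=15:  p_0=15·1+0=15,  q_0=15·0+1=1
a_1=1:  p_1=1·15+1=16,  q_1=1·1+0=1
…
a_3=5:  p_3=5·47+16=251,  q_3=5·3+1=16
a_4=1:  p_4=1·251+47=298,  q_4=1·16+3=19
a_5=14:  p_5=14·298+251=4423,  q_5=14·19+16=282
a_6=1:  p_6=1·4423+298=4721,  q_6=1·282+19=301
a_7=5:  p_7=5·4721+4423=28028,  q_7=5·301+282=1787
a_8=2:  p_8=2·28028+4721=60777,  q_8=2·1787+301=3875
a_9=1:  p_9=1·60777+28028=88805,  q_9=1·3875+1787=5662
(x₁, y₁) = (88805, 5662);  88805² − 246·5662² = 1 ✓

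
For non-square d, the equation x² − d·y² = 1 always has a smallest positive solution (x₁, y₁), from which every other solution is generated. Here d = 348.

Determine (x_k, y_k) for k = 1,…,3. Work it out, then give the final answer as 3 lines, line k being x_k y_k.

[18; 1,1,1,8,1,1,1,36] for √348; ℓ=8 ⇒ convergent index 7
a_0=18:  p_0=18·1+0=18,  q_0=18·0+1=1
a_1=1:  p_1=1·18+1=19,  q_1=1·1+0=1
a_2=1:  p_2=1·19+18=37,  q_2=1·1+1=2
…
a_5=1:  p_5=1·485+56=541,  q_5=1·26+3=29
a_6=1:  p_6=1·541+485=1026,  q_6=1·29+26=55
a_7=1:  p_7=1·1026+541=1567,  q_7=1·55+29=84
→ (1567, 84).  Check: 1567²=2455489, 348·84²=2455488, difference 1.
(x_2, y_2) = (1567·1567 + 348·84·84, 1567·84 + 84·1567) = (4910977, 263256)
(x_3, y_3) = (1567·4910977 + 348·84·263256, 1567·263256 + 84·4910977) = (15391000351, 825044220)

1567 84
4910977 263256
15391000351 825044220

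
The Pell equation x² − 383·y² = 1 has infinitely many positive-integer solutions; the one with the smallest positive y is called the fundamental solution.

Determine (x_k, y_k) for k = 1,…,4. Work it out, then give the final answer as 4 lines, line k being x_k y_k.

18768 959
704475647 35997024
26443197867024 1351184291905
992571874432137217 50718053544949056

d=383: √d = [19; 1,1,3,19,3,1,1,38] (ℓ=8, even), read p_7/q_7
a_0=19:  p_0=19·1+0=19,  q_0=19·0+1=1
a_1=1:  p_1=1·19+1=20,  q_1=1·1+0=1
a_2=1:  p_2=1·20+19=39,  q_2=1·1+1=2
a_3=3:  p_3=3·39+20=137,  q_3=3·2+1=7
a_4=19:  p_4=19·137+39=2642,  q_4=19·7+2=135
a_5=3:  p_5=3·2642+137=8063,  q_5=3·135+7=412
a_6=1:  p_6=1·8063+2642=10705,  q_6=1·412+135=547
a_7=1:  p_7=1·10705+8063=18768,  q_7=1·547+412=959
fundamental: x₁=18768, y₁=959  (since 352237824 − 383·919681 = 1)
(18768+959√383)^2 = 704475647 + 35997024√383
(18768+959√383)^3 = 26443197867024 + 1351184291905√383
(18768+959√383)^4 = 992571874432137217 + 50718053544949056√383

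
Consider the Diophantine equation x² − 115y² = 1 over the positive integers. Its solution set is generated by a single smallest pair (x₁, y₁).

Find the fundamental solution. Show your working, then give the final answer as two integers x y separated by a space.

√115 → a₀=10, period (1,2,1,1,1,1,1,2,1,20); ℓ=10 even so k=9
i=0: a=10 ⇒ p=10, q=1
i=1: a=1 ⇒ p=11, q=1
i=2: a=2 ⇒ p=32, q=3
i=3: a=1 ⇒ p=43, q=4
…
i=7: a=1 ⇒ p=311, q=29
i=8: a=2 ⇒ p=815, q=76
i=9: a=1 ⇒ p=1126, q=105
→ (1126, 105).  Check: 1126²=1267876, 115·105²=1267875, difference 1.

1126 105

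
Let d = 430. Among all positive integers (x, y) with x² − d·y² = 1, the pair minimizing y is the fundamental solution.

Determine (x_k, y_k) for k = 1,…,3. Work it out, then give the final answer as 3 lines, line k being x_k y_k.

√430 = [20; 1,2,1,3,1,…,2,1,40, …], period ℓ=14 (even) → k=13
i=0: a=20 ⇒ p=20, q=1
i=1: a=1 ⇒ p=21, q=1
i=2: a=2 ⇒ p=62, q=3
…
i=4: a=3 ⇒ p=311, q=15
i=5: a=1 ⇒ p=394, q=19
i=6: a=6 ⇒ p=2675, q=129
…
i=10: a=3 ⇒ p=599138, q=28893
i=11: a=1 ⇒ p=754371, q=36379
i=12: a=2 ⇒ p=2107880, q=101651
i=13: a=1 ⇒ p=2862251, q=138030
→ (2862251, 138030).  Check: 2862251²=8192480787001, 430·138030²=8192480787000, difference 1.
(2862251+138030√430)^2 = 16384961574001 + 790153011060√430
(2862251+138030√430)^3 = 93795745300289010251 + 4523232492118854090√430

2862251 138030
16384961574001 790153011060
93795745300289010251 4523232492118854090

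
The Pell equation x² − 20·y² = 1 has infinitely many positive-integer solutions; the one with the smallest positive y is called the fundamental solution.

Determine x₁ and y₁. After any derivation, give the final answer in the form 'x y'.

9 2

[4; 2,8] for √20; ℓ=2 ⇒ convergent index 1
i=0: a=4 ⇒ p=4, q=1
i=1: a=2 ⇒ p=9, q=2
fundamental: x₁=9, y₁=2  (since 81 − 20·4 = 1)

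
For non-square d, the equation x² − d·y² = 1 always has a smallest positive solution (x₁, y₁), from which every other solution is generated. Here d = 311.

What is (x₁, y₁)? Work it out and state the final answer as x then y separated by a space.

16883880 957397

√311 = [17; 1,1,1,2,1,…,1,1,34, …], period ℓ=16 (even) → k=15
k=0  a_k=17  p_k/q_k = 17/1
k=1  a_k=1  p_k/q_k = 18/1
k=2  a_k=1  p_k/q_k = 35/2
…
k=5  a_k=1  p_k/q_k = 194/11
k=6  a_k=6  p_k/q_k = 1305/74
k=7  a_k=3  p_k/q_k = 4109/233
k=8  a_k=17  p_k/q_k = 71158/4035
k=9  a_k=3  p_k/q_k = 217583/12338
k=10  a_k=6  p_k/q_k = 1376656/78063
…
k=12  a_k=2  p_k/q_k = 4565134/258865
k=13  a_k=1  p_k/q_k = 6159373/349266
k=14  a_k=1  p_k/q_k = 10724507/608131
k=15  a_k=1  p_k/q_k = 16883880/957397
fundamental: x₁=16883880, y₁=957397  (since 285065403854400 − 311·916609015609 = 1)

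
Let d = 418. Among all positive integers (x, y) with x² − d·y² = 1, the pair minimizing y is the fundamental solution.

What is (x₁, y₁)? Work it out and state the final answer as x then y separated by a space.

33857 1656

d=418: √d = [20; 2,4,20,4,2,40] (ℓ=6, even), read p_5/q_5
a_0=20:  p_0=20·1+0=20,  q_0=20·0+1=1
a_1=2:  p_1=2·20+1=41,  q_1=2·1+0=2
a_2=4:  p_2=4·41+20=184,  q_2=4·2+1=9
…
a_4=4:  p_4=4·3721+184=15068,  q_4=4·182+9=737
a_5=2:  p_5=2·15068+3721=33857,  q_5=2·737+182=1656
→ (33857, 1656).  Check: 33857²=1146296449, 418·1656²=1146296448, difference 1.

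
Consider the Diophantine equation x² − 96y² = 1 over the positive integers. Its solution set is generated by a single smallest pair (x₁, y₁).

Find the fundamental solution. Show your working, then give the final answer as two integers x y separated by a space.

√96 = [9; 1,3,1,18, …], period ℓ=4 (even) → k=3
a_0=9:  p_0=9·1+0=9,  q_0=9·0+1=1
a_1=1:  p_1=1·9+1=10,  q_1=1·1+0=1
a_2=3:  p_2=3·10+9=39,  q_2=3·1+1=4
a_3=1:  p_3=1·39+10=49,  q_3=1·4+1=5
(x₁, y₁) = (49, 5);  49² − 96·5² = 1 ✓

49 5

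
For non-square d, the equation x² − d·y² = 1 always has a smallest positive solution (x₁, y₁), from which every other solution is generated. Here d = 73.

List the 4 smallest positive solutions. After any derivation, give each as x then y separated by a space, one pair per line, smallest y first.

2281249 267000
10408194000001 1218186966000
47487364308614281249 5557975596000801000
216661004683313632776000001 25358252540801244373932000

[8; 1,1,5,5,1,1,16] for √73; ℓ=7 ⇒ convergent index 13
k=0  a_k=8  p_k/q_k = 8/1
…
k=6  a_k=1  p_k/q_k = 1068/125
…
k=10  a_k=5  p_k/q_k = 200767/23498
k=11  a_k=5  p_k/q_k = 1040241/121751
k=12  a_k=1  p_k/q_k = 1241008/145249
k=13  a_k=1  p_k/q_k = 2281249/267000
(x₁, y₁) = (2281249, 267000);  2281249² − 73·267000² = 1 ✓
(x_2, y_2) = (2281249·2281249 + 73·267000·267000, 2281249·267000 + 267000·2281249) = (10408194000001, 1218186966000)
(x_3, y_3) = (2281249·10408194000001 + 73·267000·1218186966000, 2281249·1218186966000 + 267000·10408194000001) = (47487364308614281249, 5557975596000801000)
(x_4, y_4) = (2281249·47487364308614281249 + 73·267000·5557975596000801000, 2281249·5557975596000801000 + 267000·47487364308614281249) = (216661004683313632776000001, 25358252540801244373932000)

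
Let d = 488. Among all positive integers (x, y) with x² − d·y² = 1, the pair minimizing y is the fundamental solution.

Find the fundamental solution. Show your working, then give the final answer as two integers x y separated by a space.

[22; 11,44] for √488; ℓ=2 ⇒ convergent index 1
a_0=22:  p_0=22·1+0=22,  q_0=22·0+1=1
a_1=11:  p_1=11·22+1=243,  q_1=11·1+0=11
(x₁, y₁) = (243, 11);  243² − 488·11² = 1 ✓

243 11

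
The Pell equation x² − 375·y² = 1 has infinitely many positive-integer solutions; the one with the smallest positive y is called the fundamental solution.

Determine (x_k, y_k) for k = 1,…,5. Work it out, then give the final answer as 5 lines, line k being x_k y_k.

15124 781
457470751 23623688
13837575261124 714569313843
418558976041008001 21614292581499376
12660571893450834753124 653789121290623811405

d=375: √d = [19; 2,1,2,1,5,1,2,1,2,38] (ℓ=10, even), read p_9/q_9
a_0=19:  p_0=19·1+0=19,  q_0=19·0+1=1
…
a_2=1:  p_2=1·39+19=58,  q_2=1·2+1=3
…
a_4=1:  p_4=1·155+58=213,  q_4=1·8+3=11
a_5=5:  p_5=5·213+155=1220,  q_5=5·11+8=63
a_6=1:  p_6=1·1220+213=1433,  q_6=1·63+11=74
a_7=2:  p_7=2·1433+1220=4086,  q_7=2·74+63=211
a_8=1:  p_8=1·4086+1433=5519,  q_8=1·211+74=285
a_9=2:  p_9=2·5519+4086=15124,  q_9=2·285+211=781
→ (15124, 781).  Check: 15124²=228735376, 375·781²=228735375, difference 1.
(x_2, y_2) = (15124·15124 + 375·781·781, 15124·781 + 781·15124) = (457470751, 23623688)
(x_3, y_3) = (15124·457470751 + 375·781·23623688, 15124·23623688 + 781·457470751) = (13837575261124, 714569313843)
(x_4, y_4) = (15124·13837575261124 + 375·781·714569313843, 15124·714569313843 + 781·13837575261124) = (418558976041008001, 21614292581499376)
(x_5, y_5) = (15124·418558976041008001 + 375·781·21614292581499376, 15124·21614292581499376 + 781·418558976041008001) = (12660571893450834753124, 653789121290623811405)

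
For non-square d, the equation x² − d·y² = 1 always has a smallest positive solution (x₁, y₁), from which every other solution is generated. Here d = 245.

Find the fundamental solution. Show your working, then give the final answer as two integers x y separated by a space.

[15; 1,1,1,7,6,7,1,1,1,30] for √245; ℓ=10 ⇒ convergent index 9
k=0  a_k=15  p_k/q_k = 15/1
k=1  a_k=1  p_k/q_k = 16/1
k=2  a_k=1  p_k/q_k = 31/2
…
k=6  a_k=7  p_k/q_k = 15809/1010
k=7  a_k=1  p_k/q_k = 18016/1151
k=8  a_k=1  p_k/q_k = 33825/2161
k=9  a_k=1  p_k/q_k = 51841/3312
(x₁, y₁) = (51841, 3312);  51841² − 245·3312² = 1 ✓

51841 3312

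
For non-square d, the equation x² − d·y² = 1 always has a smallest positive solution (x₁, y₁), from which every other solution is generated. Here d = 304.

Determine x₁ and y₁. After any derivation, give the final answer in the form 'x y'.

57799 3315

d=304: √d = [17; 2,3,2,1,1,1,1,1,2,3,2,34] (ℓ=12, even), read p_11/q_11
step 0: (17, 1)  from 17·(1,0) + (0,1)
step 1: (35, 2)  from 2·(17,1) + (1,0)
step 2: (122, 7)  from 3·(35,2) + (17,1)
step 3: (279, 16)  from 2·(122,7) + (35,2)
step 4: (401, 23)  from 1·(279,16) + (122,7)
…
step 6: (1081, 62)  from 1·(680,39) + (401,23)
step 7: (1761, 101)  from 1·(1081,62) + (680,39)
step 8: (2842, 163)  from 1·(1761,101) + (1081,62)
step 9: (7445, 427)  from 2·(2842,163) + (1761,101)
step 10: (25177, 1444)  from 3·(7445,427) + (2842,163)
step 11: (57799, 3315)  from 2·(25177,1444) + (7445,427)
(x₁, y₁) = (57799, 3315);  57799² − 304·3315² = 1 ✓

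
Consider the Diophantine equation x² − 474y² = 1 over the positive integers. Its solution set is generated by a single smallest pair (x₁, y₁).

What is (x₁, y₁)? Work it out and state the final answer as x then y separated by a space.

d=474: √d = [21; 1,3,2,1,1,…,3,1,42] (ℓ=14, even), read p_13/q_13
k=0  a_k=21  p_k/q_k = 21/1
…
k=4  a_k=1  p_k/q_k = 283/13
k=5  a_k=1  p_k/q_k = 479/22
k=6  a_k=1  p_k/q_k = 762/35
…
k=9  a_k=1  p_k/q_k = 10864/499
…
k=12  a_k=3  p_k/q_k = 149331/6859
k=13  a_k=1  p_k/q_k = 193549/8890
fundamental: x₁=193549, y₁=8890  (since 37461215401 − 474·79032100 = 1)

193549 8890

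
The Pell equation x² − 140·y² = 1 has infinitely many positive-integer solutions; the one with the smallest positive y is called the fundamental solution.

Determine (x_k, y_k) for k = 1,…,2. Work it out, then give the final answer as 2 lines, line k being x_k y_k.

√140 = [11; 1,4,1,22, …], period ℓ=4 (even) → k=3
a_0=11:  p_0=11·1+0=11,  q_0=11·0+1=1
…
a_2=4:  p_2=4·12+11=59,  q_2=4·1+1=5
a_3=1:  p_3=1·59+12=71,  q_3=1·5+1=6
fundamental: x₁=71, y₁=6  (since 5041 − 140·36 = 1)
(71+6√140)^2 = 10081 + 852√140

71 6
10081 852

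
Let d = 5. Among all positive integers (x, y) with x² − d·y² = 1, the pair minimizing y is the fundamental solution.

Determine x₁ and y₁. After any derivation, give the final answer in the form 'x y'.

9 4

√5 → a₀=2, period (4); ℓ=1 odd so k=1
step 0: (2, 1)  from 2·(1,0) + (0,1)
step 1: (9, 4)  from 4·(2,1) + (1,0)
→ (9, 4).  Check: 9²=81, 5·4²=80, difference 1.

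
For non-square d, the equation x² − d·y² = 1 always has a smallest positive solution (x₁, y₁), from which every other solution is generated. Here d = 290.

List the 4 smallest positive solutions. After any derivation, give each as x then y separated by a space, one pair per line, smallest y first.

579 34
670481 39372
776416419 45592742
899089542721 52796355864

d=290: √d = [17; 34] (ℓ=1, odd), read p_1/q_1
i=0: a=17 ⇒ p=17, q=1
i=1: a=34 ⇒ p=579, q=34
fundamental: x₁=579, y₁=34  (since 335241 − 290·1156 = 1)
k=2:  x_2 = 579·579+290·34·34 = 670481,  y_2 = 579·34+34·579 = 39372
k=3:  x_3 = 579·670481+290·34·39372 = 776416419,  y_3 = 579·39372+34·670481 = 45592742
k=4:  x_4 = 579·776416419+290·34·45592742 = 899089542721,  y_4 = 579·45592742+34·776416419 = 52796355864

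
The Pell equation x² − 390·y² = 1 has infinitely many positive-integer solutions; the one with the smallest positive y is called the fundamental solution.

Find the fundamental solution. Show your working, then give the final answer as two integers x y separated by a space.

√390 → a₀=19, period (1,2,1,38); ℓ=4 even so k=3
k=0  a_k=19  p_k/q_k = 19/1
…
k=2  a_k=2  p_k/q_k = 59/3
k=3  a_k=1  p_k/q_k = 79/4
(x₁, y₁) = (79, 4);  79² − 390·4² = 1 ✓

79 4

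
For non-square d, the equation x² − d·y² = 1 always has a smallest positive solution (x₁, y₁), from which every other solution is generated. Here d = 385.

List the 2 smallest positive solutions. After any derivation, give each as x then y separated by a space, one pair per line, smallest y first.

√385 → a₀=19, period (1,1,1,1,1,…,1,1,38); ℓ=16 even so k=15
i=0: a=19 ⇒ p=19, q=1
i=1: a=1 ⇒ p=20, q=1
…
i=4: a=1 ⇒ p=98, q=5
i=5: a=1 ⇒ p=157, q=8
i=6: a=3 ⇒ p=569, q=29
…
i=8: a=2 ⇒ p=2021, q=103
i=9: a=1 ⇒ p=2747, q=140
i=10: a=3 ⇒ p=10262, q=523
i=11: a=1 ⇒ p=13009, q=663
i=12: a=1 ⇒ p=23271, q=1186
i=13: a=1 ⇒ p=36280, q=1849
i=14: a=1 ⇒ p=59551, q=3035
i=15: a=1 ⇒ p=95831, q=4884
fundamental: x₁=95831, y₁=4884  (since 9183580561 − 385·23853456 = 1)
k=2:  x_2 = 95831·95831+385·4884·4884 = 18367161121,  y_2 = 95831·4884+4884·95831 = 936077208

95831 4884
18367161121 936077208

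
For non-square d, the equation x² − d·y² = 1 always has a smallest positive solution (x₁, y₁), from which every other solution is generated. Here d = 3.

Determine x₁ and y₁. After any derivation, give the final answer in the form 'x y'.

2 1

√3 → a₀=1, period (1,2); ℓ=2 even so k=1
k=0  a_k=1  p_k/q_k = 1/1
k=1  a_k=1  p_k/q_k = 2/1
→ (2, 1).  Check: 2²=4, 3·1²=3, difference 1.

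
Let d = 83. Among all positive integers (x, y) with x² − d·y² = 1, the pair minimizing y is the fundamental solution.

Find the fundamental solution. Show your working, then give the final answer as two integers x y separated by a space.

82 9

√83 = [9; 9,18, …], period ℓ=2 (even) → k=1
i=0: a=9 ⇒ p=9, q=1
i=1: a=9 ⇒ p=82, q=9
fundamental: x₁=82, y₁=9  (since 6724 − 83·81 = 1)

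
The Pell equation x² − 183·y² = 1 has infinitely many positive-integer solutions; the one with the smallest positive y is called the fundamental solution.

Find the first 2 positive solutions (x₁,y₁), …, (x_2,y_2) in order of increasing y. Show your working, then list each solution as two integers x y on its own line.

[13; 1,1,8,1,1,26] for √183; ℓ=6 ⇒ convergent index 5
k=0  a_k=13  p_k/q_k = 13/1
…
k=4  a_k=1  p_k/q_k = 257/19
k=5  a_k=1  p_k/q_k = 487/36
fundamental: x₁=487, y₁=36  (since 237169 − 183·1296 = 1)
k=2:  x_2 = 487·487+183·36·36 = 474337,  y_2 = 487·36+36·487 = 35064

487 36
474337 35064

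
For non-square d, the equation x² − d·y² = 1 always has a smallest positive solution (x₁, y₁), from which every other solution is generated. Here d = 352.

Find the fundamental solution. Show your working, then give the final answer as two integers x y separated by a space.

77617 4137

√352 → a₀=18, period (1,3,5,9,5,3,1,36); ℓ=8 even so k=7
k=0  a_k=18  p_k/q_k = 18/1
…
k=3  a_k=5  p_k/q_k = 394/21
k=4  a_k=9  p_k/q_k = 3621/193
…
k=6  a_k=3  p_k/q_k = 59118/3151
k=7  a_k=1  p_k/q_k = 77617/4137
→ (77617, 4137).  Check: 77617²=6024398689, 352·4137²=6024398688, difference 1.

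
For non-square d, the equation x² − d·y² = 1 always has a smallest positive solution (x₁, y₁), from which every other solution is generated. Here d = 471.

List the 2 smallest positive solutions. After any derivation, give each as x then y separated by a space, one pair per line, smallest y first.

7838695 361188
122890278606049 5662485139320

[21; 1,2,2,1,3,…,2,1,42] for √471; ℓ=14 ⇒ convergent index 13
i=0: a=21 ⇒ p=21, q=1
i=1: a=1 ⇒ p=22, q=1
i=2: a=2 ⇒ p=65, q=3
i=3: a=2 ⇒ p=152, q=7
…
i=6: a=4 ⇒ p=3429, q=158
i=7: a=14 ⇒ p=48809, q=2249
…
i=10: a=1 ⇒ p=843469, q=38865
i=11: a=2 ⇒ p=2331742, q=107441
i=12: a=2 ⇒ p=5506953, q=253747
i=13: a=1 ⇒ p=7838695, q=361188
(x₁, y₁) = (7838695, 361188);  7838695² − 471·361188² = 1 ✓
(7838695+361188√471)^2 = 122890278606049 + 5662485139320√471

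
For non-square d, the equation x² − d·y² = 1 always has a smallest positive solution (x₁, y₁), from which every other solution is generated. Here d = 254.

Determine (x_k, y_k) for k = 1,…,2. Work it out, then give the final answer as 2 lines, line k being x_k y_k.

√254 = [15; 1,14,1,30, …], period ℓ=4 (even) → k=3
i=0: a=15 ⇒ p=15, q=1
i=1: a=1 ⇒ p=16, q=1
i=2: a=14 ⇒ p=239, q=15
i=3: a=1 ⇒ p=255, q=16
fundamental: x₁=255, y₁=16  (since 65025 − 254·256 = 1)
(x_2, y_2) = (255·255 + 254·16·16, 255·16 + 16·255) = (130049, 8160)

255 16
130049 8160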